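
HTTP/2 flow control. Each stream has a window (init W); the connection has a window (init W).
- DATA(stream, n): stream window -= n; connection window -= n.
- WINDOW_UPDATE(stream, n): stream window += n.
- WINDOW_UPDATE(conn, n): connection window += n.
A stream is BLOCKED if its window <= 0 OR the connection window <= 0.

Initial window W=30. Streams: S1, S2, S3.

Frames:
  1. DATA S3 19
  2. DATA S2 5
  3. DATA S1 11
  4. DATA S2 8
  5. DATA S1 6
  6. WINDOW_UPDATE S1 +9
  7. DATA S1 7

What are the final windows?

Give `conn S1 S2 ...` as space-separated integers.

Answer: -26 15 17 11

Derivation:
Op 1: conn=11 S1=30 S2=30 S3=11 blocked=[]
Op 2: conn=6 S1=30 S2=25 S3=11 blocked=[]
Op 3: conn=-5 S1=19 S2=25 S3=11 blocked=[1, 2, 3]
Op 4: conn=-13 S1=19 S2=17 S3=11 blocked=[1, 2, 3]
Op 5: conn=-19 S1=13 S2=17 S3=11 blocked=[1, 2, 3]
Op 6: conn=-19 S1=22 S2=17 S3=11 blocked=[1, 2, 3]
Op 7: conn=-26 S1=15 S2=17 S3=11 blocked=[1, 2, 3]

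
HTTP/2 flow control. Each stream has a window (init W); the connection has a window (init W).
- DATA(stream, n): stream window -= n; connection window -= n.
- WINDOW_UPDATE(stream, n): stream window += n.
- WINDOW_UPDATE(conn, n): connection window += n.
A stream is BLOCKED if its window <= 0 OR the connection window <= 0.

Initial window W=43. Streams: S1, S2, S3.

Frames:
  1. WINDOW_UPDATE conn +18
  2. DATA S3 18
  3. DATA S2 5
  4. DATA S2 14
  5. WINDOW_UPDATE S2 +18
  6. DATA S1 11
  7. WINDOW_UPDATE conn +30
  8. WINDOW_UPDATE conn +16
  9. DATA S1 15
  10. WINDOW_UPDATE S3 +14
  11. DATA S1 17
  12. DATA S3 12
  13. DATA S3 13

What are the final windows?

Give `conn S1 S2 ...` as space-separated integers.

Op 1: conn=61 S1=43 S2=43 S3=43 blocked=[]
Op 2: conn=43 S1=43 S2=43 S3=25 blocked=[]
Op 3: conn=38 S1=43 S2=38 S3=25 blocked=[]
Op 4: conn=24 S1=43 S2=24 S3=25 blocked=[]
Op 5: conn=24 S1=43 S2=42 S3=25 blocked=[]
Op 6: conn=13 S1=32 S2=42 S3=25 blocked=[]
Op 7: conn=43 S1=32 S2=42 S3=25 blocked=[]
Op 8: conn=59 S1=32 S2=42 S3=25 blocked=[]
Op 9: conn=44 S1=17 S2=42 S3=25 blocked=[]
Op 10: conn=44 S1=17 S2=42 S3=39 blocked=[]
Op 11: conn=27 S1=0 S2=42 S3=39 blocked=[1]
Op 12: conn=15 S1=0 S2=42 S3=27 blocked=[1]
Op 13: conn=2 S1=0 S2=42 S3=14 blocked=[1]

Answer: 2 0 42 14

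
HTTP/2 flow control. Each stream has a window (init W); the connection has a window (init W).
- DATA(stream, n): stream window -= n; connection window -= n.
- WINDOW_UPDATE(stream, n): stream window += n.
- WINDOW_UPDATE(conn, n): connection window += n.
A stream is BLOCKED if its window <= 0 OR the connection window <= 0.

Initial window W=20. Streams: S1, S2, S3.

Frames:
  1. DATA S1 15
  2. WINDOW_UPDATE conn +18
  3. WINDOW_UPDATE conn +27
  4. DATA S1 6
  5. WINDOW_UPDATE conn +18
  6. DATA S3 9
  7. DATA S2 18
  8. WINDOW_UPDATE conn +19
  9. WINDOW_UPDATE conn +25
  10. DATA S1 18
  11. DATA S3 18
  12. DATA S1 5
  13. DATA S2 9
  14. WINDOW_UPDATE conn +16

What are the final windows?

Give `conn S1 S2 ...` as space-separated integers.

Op 1: conn=5 S1=5 S2=20 S3=20 blocked=[]
Op 2: conn=23 S1=5 S2=20 S3=20 blocked=[]
Op 3: conn=50 S1=5 S2=20 S3=20 blocked=[]
Op 4: conn=44 S1=-1 S2=20 S3=20 blocked=[1]
Op 5: conn=62 S1=-1 S2=20 S3=20 blocked=[1]
Op 6: conn=53 S1=-1 S2=20 S3=11 blocked=[1]
Op 7: conn=35 S1=-1 S2=2 S3=11 blocked=[1]
Op 8: conn=54 S1=-1 S2=2 S3=11 blocked=[1]
Op 9: conn=79 S1=-1 S2=2 S3=11 blocked=[1]
Op 10: conn=61 S1=-19 S2=2 S3=11 blocked=[1]
Op 11: conn=43 S1=-19 S2=2 S3=-7 blocked=[1, 3]
Op 12: conn=38 S1=-24 S2=2 S3=-7 blocked=[1, 3]
Op 13: conn=29 S1=-24 S2=-7 S3=-7 blocked=[1, 2, 3]
Op 14: conn=45 S1=-24 S2=-7 S3=-7 blocked=[1, 2, 3]

Answer: 45 -24 -7 -7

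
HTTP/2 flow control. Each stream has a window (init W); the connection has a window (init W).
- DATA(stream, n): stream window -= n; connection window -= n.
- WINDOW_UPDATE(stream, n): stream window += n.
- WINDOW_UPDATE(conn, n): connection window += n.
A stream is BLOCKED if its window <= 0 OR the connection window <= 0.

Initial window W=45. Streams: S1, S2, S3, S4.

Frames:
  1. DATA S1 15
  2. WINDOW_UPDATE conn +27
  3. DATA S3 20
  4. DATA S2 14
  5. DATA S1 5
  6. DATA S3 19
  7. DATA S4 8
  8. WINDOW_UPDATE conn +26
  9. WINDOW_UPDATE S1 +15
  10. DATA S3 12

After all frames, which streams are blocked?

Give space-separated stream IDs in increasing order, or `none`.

Answer: S3

Derivation:
Op 1: conn=30 S1=30 S2=45 S3=45 S4=45 blocked=[]
Op 2: conn=57 S1=30 S2=45 S3=45 S4=45 blocked=[]
Op 3: conn=37 S1=30 S2=45 S3=25 S4=45 blocked=[]
Op 4: conn=23 S1=30 S2=31 S3=25 S4=45 blocked=[]
Op 5: conn=18 S1=25 S2=31 S3=25 S4=45 blocked=[]
Op 6: conn=-1 S1=25 S2=31 S3=6 S4=45 blocked=[1, 2, 3, 4]
Op 7: conn=-9 S1=25 S2=31 S3=6 S4=37 blocked=[1, 2, 3, 4]
Op 8: conn=17 S1=25 S2=31 S3=6 S4=37 blocked=[]
Op 9: conn=17 S1=40 S2=31 S3=6 S4=37 blocked=[]
Op 10: conn=5 S1=40 S2=31 S3=-6 S4=37 blocked=[3]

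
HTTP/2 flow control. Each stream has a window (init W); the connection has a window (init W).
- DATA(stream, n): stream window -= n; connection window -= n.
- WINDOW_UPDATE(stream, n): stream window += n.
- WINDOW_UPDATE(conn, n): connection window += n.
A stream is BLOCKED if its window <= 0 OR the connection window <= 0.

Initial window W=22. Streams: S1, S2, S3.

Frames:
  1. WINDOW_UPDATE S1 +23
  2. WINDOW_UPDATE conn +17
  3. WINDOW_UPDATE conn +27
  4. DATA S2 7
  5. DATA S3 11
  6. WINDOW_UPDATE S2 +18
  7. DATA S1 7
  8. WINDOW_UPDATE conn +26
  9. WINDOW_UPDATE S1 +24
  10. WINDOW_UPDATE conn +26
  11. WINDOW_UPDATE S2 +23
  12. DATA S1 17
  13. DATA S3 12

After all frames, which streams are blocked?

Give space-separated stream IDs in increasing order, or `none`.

Answer: S3

Derivation:
Op 1: conn=22 S1=45 S2=22 S3=22 blocked=[]
Op 2: conn=39 S1=45 S2=22 S3=22 blocked=[]
Op 3: conn=66 S1=45 S2=22 S3=22 blocked=[]
Op 4: conn=59 S1=45 S2=15 S3=22 blocked=[]
Op 5: conn=48 S1=45 S2=15 S3=11 blocked=[]
Op 6: conn=48 S1=45 S2=33 S3=11 blocked=[]
Op 7: conn=41 S1=38 S2=33 S3=11 blocked=[]
Op 8: conn=67 S1=38 S2=33 S3=11 blocked=[]
Op 9: conn=67 S1=62 S2=33 S3=11 blocked=[]
Op 10: conn=93 S1=62 S2=33 S3=11 blocked=[]
Op 11: conn=93 S1=62 S2=56 S3=11 blocked=[]
Op 12: conn=76 S1=45 S2=56 S3=11 blocked=[]
Op 13: conn=64 S1=45 S2=56 S3=-1 blocked=[3]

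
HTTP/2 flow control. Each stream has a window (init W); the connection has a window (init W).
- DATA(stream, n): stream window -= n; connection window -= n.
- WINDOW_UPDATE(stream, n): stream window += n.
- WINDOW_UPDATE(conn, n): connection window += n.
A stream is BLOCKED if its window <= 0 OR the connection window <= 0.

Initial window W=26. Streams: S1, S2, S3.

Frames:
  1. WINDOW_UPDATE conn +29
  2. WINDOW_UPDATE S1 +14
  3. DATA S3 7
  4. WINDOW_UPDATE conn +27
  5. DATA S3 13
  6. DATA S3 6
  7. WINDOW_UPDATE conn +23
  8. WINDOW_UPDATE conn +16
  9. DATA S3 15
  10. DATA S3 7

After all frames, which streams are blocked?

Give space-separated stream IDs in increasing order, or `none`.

Op 1: conn=55 S1=26 S2=26 S3=26 blocked=[]
Op 2: conn=55 S1=40 S2=26 S3=26 blocked=[]
Op 3: conn=48 S1=40 S2=26 S3=19 blocked=[]
Op 4: conn=75 S1=40 S2=26 S3=19 blocked=[]
Op 5: conn=62 S1=40 S2=26 S3=6 blocked=[]
Op 6: conn=56 S1=40 S2=26 S3=0 blocked=[3]
Op 7: conn=79 S1=40 S2=26 S3=0 blocked=[3]
Op 8: conn=95 S1=40 S2=26 S3=0 blocked=[3]
Op 9: conn=80 S1=40 S2=26 S3=-15 blocked=[3]
Op 10: conn=73 S1=40 S2=26 S3=-22 blocked=[3]

Answer: S3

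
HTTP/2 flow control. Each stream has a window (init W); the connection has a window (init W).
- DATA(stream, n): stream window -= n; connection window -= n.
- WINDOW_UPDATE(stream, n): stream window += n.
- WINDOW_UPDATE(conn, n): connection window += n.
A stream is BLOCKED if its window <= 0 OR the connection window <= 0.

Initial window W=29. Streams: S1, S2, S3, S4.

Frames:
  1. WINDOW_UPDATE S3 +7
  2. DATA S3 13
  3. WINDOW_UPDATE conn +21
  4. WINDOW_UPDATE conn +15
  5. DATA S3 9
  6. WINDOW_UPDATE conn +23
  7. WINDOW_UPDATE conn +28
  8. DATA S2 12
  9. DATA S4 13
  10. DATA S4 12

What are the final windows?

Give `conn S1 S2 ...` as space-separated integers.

Answer: 57 29 17 14 4

Derivation:
Op 1: conn=29 S1=29 S2=29 S3=36 S4=29 blocked=[]
Op 2: conn=16 S1=29 S2=29 S3=23 S4=29 blocked=[]
Op 3: conn=37 S1=29 S2=29 S3=23 S4=29 blocked=[]
Op 4: conn=52 S1=29 S2=29 S3=23 S4=29 blocked=[]
Op 5: conn=43 S1=29 S2=29 S3=14 S4=29 blocked=[]
Op 6: conn=66 S1=29 S2=29 S3=14 S4=29 blocked=[]
Op 7: conn=94 S1=29 S2=29 S3=14 S4=29 blocked=[]
Op 8: conn=82 S1=29 S2=17 S3=14 S4=29 blocked=[]
Op 9: conn=69 S1=29 S2=17 S3=14 S4=16 blocked=[]
Op 10: conn=57 S1=29 S2=17 S3=14 S4=4 blocked=[]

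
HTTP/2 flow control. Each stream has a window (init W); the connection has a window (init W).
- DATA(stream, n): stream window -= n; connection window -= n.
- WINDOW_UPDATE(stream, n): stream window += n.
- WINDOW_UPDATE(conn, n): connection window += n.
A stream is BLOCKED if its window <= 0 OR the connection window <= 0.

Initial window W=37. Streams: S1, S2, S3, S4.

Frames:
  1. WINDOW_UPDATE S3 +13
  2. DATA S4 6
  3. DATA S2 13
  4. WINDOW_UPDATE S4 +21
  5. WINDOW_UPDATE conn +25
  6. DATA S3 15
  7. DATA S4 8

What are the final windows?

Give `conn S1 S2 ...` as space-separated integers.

Answer: 20 37 24 35 44

Derivation:
Op 1: conn=37 S1=37 S2=37 S3=50 S4=37 blocked=[]
Op 2: conn=31 S1=37 S2=37 S3=50 S4=31 blocked=[]
Op 3: conn=18 S1=37 S2=24 S3=50 S4=31 blocked=[]
Op 4: conn=18 S1=37 S2=24 S3=50 S4=52 blocked=[]
Op 5: conn=43 S1=37 S2=24 S3=50 S4=52 blocked=[]
Op 6: conn=28 S1=37 S2=24 S3=35 S4=52 blocked=[]
Op 7: conn=20 S1=37 S2=24 S3=35 S4=44 blocked=[]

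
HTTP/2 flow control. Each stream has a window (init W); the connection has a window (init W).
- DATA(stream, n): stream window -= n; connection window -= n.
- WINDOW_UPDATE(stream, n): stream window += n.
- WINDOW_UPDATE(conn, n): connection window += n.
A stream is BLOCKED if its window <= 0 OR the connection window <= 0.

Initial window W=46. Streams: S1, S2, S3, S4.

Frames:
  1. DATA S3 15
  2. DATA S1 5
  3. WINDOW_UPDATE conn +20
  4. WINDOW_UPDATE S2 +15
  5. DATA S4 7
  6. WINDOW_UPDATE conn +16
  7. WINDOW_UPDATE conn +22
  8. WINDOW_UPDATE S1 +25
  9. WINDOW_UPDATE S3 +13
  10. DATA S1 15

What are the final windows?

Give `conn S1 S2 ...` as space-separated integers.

Op 1: conn=31 S1=46 S2=46 S3=31 S4=46 blocked=[]
Op 2: conn=26 S1=41 S2=46 S3=31 S4=46 blocked=[]
Op 3: conn=46 S1=41 S2=46 S3=31 S4=46 blocked=[]
Op 4: conn=46 S1=41 S2=61 S3=31 S4=46 blocked=[]
Op 5: conn=39 S1=41 S2=61 S3=31 S4=39 blocked=[]
Op 6: conn=55 S1=41 S2=61 S3=31 S4=39 blocked=[]
Op 7: conn=77 S1=41 S2=61 S3=31 S4=39 blocked=[]
Op 8: conn=77 S1=66 S2=61 S3=31 S4=39 blocked=[]
Op 9: conn=77 S1=66 S2=61 S3=44 S4=39 blocked=[]
Op 10: conn=62 S1=51 S2=61 S3=44 S4=39 blocked=[]

Answer: 62 51 61 44 39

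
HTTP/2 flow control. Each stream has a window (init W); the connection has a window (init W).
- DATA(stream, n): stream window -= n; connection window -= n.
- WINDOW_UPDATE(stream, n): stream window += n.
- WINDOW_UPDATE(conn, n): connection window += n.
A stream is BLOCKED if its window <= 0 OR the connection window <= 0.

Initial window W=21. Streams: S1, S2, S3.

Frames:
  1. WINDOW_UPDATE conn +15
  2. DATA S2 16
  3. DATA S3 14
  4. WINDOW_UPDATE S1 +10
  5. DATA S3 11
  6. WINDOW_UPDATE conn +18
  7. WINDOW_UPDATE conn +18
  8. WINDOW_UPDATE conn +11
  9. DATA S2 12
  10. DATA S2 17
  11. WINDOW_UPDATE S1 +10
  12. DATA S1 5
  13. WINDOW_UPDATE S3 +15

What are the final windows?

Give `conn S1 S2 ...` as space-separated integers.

Op 1: conn=36 S1=21 S2=21 S3=21 blocked=[]
Op 2: conn=20 S1=21 S2=5 S3=21 blocked=[]
Op 3: conn=6 S1=21 S2=5 S3=7 blocked=[]
Op 4: conn=6 S1=31 S2=5 S3=7 blocked=[]
Op 5: conn=-5 S1=31 S2=5 S3=-4 blocked=[1, 2, 3]
Op 6: conn=13 S1=31 S2=5 S3=-4 blocked=[3]
Op 7: conn=31 S1=31 S2=5 S3=-4 blocked=[3]
Op 8: conn=42 S1=31 S2=5 S3=-4 blocked=[3]
Op 9: conn=30 S1=31 S2=-7 S3=-4 blocked=[2, 3]
Op 10: conn=13 S1=31 S2=-24 S3=-4 blocked=[2, 3]
Op 11: conn=13 S1=41 S2=-24 S3=-4 blocked=[2, 3]
Op 12: conn=8 S1=36 S2=-24 S3=-4 blocked=[2, 3]
Op 13: conn=8 S1=36 S2=-24 S3=11 blocked=[2]

Answer: 8 36 -24 11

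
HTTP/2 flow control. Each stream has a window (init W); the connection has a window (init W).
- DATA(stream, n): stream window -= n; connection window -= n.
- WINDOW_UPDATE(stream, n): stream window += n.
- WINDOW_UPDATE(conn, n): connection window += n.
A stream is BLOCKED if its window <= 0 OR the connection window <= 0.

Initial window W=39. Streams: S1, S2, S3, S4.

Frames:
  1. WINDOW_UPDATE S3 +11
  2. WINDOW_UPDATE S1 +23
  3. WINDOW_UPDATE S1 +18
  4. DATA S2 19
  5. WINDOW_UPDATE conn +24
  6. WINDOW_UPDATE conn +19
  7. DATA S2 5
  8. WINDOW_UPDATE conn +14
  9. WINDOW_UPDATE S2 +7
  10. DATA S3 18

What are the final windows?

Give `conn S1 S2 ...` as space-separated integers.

Op 1: conn=39 S1=39 S2=39 S3=50 S4=39 blocked=[]
Op 2: conn=39 S1=62 S2=39 S3=50 S4=39 blocked=[]
Op 3: conn=39 S1=80 S2=39 S3=50 S4=39 blocked=[]
Op 4: conn=20 S1=80 S2=20 S3=50 S4=39 blocked=[]
Op 5: conn=44 S1=80 S2=20 S3=50 S4=39 blocked=[]
Op 6: conn=63 S1=80 S2=20 S3=50 S4=39 blocked=[]
Op 7: conn=58 S1=80 S2=15 S3=50 S4=39 blocked=[]
Op 8: conn=72 S1=80 S2=15 S3=50 S4=39 blocked=[]
Op 9: conn=72 S1=80 S2=22 S3=50 S4=39 blocked=[]
Op 10: conn=54 S1=80 S2=22 S3=32 S4=39 blocked=[]

Answer: 54 80 22 32 39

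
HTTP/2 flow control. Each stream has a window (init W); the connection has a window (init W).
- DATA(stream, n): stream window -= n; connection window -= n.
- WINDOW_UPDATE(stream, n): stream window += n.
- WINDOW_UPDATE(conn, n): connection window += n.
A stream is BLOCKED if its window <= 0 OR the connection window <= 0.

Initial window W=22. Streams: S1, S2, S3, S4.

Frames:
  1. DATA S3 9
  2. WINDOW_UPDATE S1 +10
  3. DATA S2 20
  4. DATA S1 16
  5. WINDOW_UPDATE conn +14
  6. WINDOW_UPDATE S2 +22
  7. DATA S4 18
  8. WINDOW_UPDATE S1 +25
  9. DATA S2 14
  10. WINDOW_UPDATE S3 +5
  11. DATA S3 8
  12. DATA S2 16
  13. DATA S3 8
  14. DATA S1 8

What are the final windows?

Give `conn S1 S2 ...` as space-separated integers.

Op 1: conn=13 S1=22 S2=22 S3=13 S4=22 blocked=[]
Op 2: conn=13 S1=32 S2=22 S3=13 S4=22 blocked=[]
Op 3: conn=-7 S1=32 S2=2 S3=13 S4=22 blocked=[1, 2, 3, 4]
Op 4: conn=-23 S1=16 S2=2 S3=13 S4=22 blocked=[1, 2, 3, 4]
Op 5: conn=-9 S1=16 S2=2 S3=13 S4=22 blocked=[1, 2, 3, 4]
Op 6: conn=-9 S1=16 S2=24 S3=13 S4=22 blocked=[1, 2, 3, 4]
Op 7: conn=-27 S1=16 S2=24 S3=13 S4=4 blocked=[1, 2, 3, 4]
Op 8: conn=-27 S1=41 S2=24 S3=13 S4=4 blocked=[1, 2, 3, 4]
Op 9: conn=-41 S1=41 S2=10 S3=13 S4=4 blocked=[1, 2, 3, 4]
Op 10: conn=-41 S1=41 S2=10 S3=18 S4=4 blocked=[1, 2, 3, 4]
Op 11: conn=-49 S1=41 S2=10 S3=10 S4=4 blocked=[1, 2, 3, 4]
Op 12: conn=-65 S1=41 S2=-6 S3=10 S4=4 blocked=[1, 2, 3, 4]
Op 13: conn=-73 S1=41 S2=-6 S3=2 S4=4 blocked=[1, 2, 3, 4]
Op 14: conn=-81 S1=33 S2=-6 S3=2 S4=4 blocked=[1, 2, 3, 4]

Answer: -81 33 -6 2 4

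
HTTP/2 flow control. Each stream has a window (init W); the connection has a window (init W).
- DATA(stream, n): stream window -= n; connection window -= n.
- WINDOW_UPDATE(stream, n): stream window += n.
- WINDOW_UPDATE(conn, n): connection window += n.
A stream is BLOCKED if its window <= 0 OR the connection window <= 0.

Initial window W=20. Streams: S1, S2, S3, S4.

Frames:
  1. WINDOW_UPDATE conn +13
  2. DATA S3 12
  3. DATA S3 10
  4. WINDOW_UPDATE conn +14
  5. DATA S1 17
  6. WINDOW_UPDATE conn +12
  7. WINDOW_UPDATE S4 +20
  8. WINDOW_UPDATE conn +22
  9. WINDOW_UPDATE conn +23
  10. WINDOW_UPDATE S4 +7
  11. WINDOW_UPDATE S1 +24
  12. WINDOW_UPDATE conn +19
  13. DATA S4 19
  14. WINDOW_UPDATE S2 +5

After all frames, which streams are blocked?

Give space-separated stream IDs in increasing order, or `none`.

Op 1: conn=33 S1=20 S2=20 S3=20 S4=20 blocked=[]
Op 2: conn=21 S1=20 S2=20 S3=8 S4=20 blocked=[]
Op 3: conn=11 S1=20 S2=20 S3=-2 S4=20 blocked=[3]
Op 4: conn=25 S1=20 S2=20 S3=-2 S4=20 blocked=[3]
Op 5: conn=8 S1=3 S2=20 S3=-2 S4=20 blocked=[3]
Op 6: conn=20 S1=3 S2=20 S3=-2 S4=20 blocked=[3]
Op 7: conn=20 S1=3 S2=20 S3=-2 S4=40 blocked=[3]
Op 8: conn=42 S1=3 S2=20 S3=-2 S4=40 blocked=[3]
Op 9: conn=65 S1=3 S2=20 S3=-2 S4=40 blocked=[3]
Op 10: conn=65 S1=3 S2=20 S3=-2 S4=47 blocked=[3]
Op 11: conn=65 S1=27 S2=20 S3=-2 S4=47 blocked=[3]
Op 12: conn=84 S1=27 S2=20 S3=-2 S4=47 blocked=[3]
Op 13: conn=65 S1=27 S2=20 S3=-2 S4=28 blocked=[3]
Op 14: conn=65 S1=27 S2=25 S3=-2 S4=28 blocked=[3]

Answer: S3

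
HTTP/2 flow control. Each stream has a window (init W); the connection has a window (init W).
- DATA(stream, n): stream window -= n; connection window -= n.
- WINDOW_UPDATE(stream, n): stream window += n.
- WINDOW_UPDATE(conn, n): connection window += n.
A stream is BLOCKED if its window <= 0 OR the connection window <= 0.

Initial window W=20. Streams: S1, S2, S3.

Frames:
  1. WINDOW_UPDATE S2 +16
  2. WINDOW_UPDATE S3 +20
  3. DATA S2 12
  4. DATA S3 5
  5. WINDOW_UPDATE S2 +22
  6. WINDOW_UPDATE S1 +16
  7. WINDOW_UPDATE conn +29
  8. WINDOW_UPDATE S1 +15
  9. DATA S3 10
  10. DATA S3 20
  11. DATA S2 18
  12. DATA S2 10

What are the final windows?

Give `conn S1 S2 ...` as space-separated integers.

Answer: -26 51 18 5

Derivation:
Op 1: conn=20 S1=20 S2=36 S3=20 blocked=[]
Op 2: conn=20 S1=20 S2=36 S3=40 blocked=[]
Op 3: conn=8 S1=20 S2=24 S3=40 blocked=[]
Op 4: conn=3 S1=20 S2=24 S3=35 blocked=[]
Op 5: conn=3 S1=20 S2=46 S3=35 blocked=[]
Op 6: conn=3 S1=36 S2=46 S3=35 blocked=[]
Op 7: conn=32 S1=36 S2=46 S3=35 blocked=[]
Op 8: conn=32 S1=51 S2=46 S3=35 blocked=[]
Op 9: conn=22 S1=51 S2=46 S3=25 blocked=[]
Op 10: conn=2 S1=51 S2=46 S3=5 blocked=[]
Op 11: conn=-16 S1=51 S2=28 S3=5 blocked=[1, 2, 3]
Op 12: conn=-26 S1=51 S2=18 S3=5 blocked=[1, 2, 3]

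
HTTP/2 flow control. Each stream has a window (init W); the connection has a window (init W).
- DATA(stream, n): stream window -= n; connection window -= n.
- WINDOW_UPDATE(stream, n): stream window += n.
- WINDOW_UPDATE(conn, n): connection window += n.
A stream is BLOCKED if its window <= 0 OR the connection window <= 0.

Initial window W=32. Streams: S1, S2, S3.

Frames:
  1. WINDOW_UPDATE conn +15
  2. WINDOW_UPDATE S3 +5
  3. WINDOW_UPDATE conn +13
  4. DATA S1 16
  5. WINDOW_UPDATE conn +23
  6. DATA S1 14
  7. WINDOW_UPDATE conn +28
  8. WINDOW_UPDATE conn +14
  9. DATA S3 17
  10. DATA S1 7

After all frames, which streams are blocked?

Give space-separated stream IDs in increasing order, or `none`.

Answer: S1

Derivation:
Op 1: conn=47 S1=32 S2=32 S3=32 blocked=[]
Op 2: conn=47 S1=32 S2=32 S3=37 blocked=[]
Op 3: conn=60 S1=32 S2=32 S3=37 blocked=[]
Op 4: conn=44 S1=16 S2=32 S3=37 blocked=[]
Op 5: conn=67 S1=16 S2=32 S3=37 blocked=[]
Op 6: conn=53 S1=2 S2=32 S3=37 blocked=[]
Op 7: conn=81 S1=2 S2=32 S3=37 blocked=[]
Op 8: conn=95 S1=2 S2=32 S3=37 blocked=[]
Op 9: conn=78 S1=2 S2=32 S3=20 blocked=[]
Op 10: conn=71 S1=-5 S2=32 S3=20 blocked=[1]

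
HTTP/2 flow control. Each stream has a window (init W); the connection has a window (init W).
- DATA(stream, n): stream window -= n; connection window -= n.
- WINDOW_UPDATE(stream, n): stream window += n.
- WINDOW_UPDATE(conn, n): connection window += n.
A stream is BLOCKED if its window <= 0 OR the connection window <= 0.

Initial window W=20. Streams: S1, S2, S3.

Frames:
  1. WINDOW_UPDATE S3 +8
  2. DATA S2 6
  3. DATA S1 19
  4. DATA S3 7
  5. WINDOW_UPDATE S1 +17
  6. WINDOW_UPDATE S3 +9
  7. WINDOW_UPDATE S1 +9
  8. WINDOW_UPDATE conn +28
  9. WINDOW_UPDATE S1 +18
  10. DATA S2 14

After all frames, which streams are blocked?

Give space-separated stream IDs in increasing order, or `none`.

Answer: S2

Derivation:
Op 1: conn=20 S1=20 S2=20 S3=28 blocked=[]
Op 2: conn=14 S1=20 S2=14 S3=28 blocked=[]
Op 3: conn=-5 S1=1 S2=14 S3=28 blocked=[1, 2, 3]
Op 4: conn=-12 S1=1 S2=14 S3=21 blocked=[1, 2, 3]
Op 5: conn=-12 S1=18 S2=14 S3=21 blocked=[1, 2, 3]
Op 6: conn=-12 S1=18 S2=14 S3=30 blocked=[1, 2, 3]
Op 7: conn=-12 S1=27 S2=14 S3=30 blocked=[1, 2, 3]
Op 8: conn=16 S1=27 S2=14 S3=30 blocked=[]
Op 9: conn=16 S1=45 S2=14 S3=30 blocked=[]
Op 10: conn=2 S1=45 S2=0 S3=30 blocked=[2]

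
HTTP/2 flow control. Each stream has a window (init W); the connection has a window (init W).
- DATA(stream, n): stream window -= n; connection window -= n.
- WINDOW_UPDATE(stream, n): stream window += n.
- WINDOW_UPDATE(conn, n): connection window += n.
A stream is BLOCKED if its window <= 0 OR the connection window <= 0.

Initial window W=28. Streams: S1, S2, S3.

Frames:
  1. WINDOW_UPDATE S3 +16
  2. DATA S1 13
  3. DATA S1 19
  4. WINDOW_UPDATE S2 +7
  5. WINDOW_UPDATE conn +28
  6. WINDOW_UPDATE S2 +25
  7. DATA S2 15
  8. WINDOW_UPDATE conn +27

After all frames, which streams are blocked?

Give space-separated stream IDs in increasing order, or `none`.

Answer: S1

Derivation:
Op 1: conn=28 S1=28 S2=28 S3=44 blocked=[]
Op 2: conn=15 S1=15 S2=28 S3=44 blocked=[]
Op 3: conn=-4 S1=-4 S2=28 S3=44 blocked=[1, 2, 3]
Op 4: conn=-4 S1=-4 S2=35 S3=44 blocked=[1, 2, 3]
Op 5: conn=24 S1=-4 S2=35 S3=44 blocked=[1]
Op 6: conn=24 S1=-4 S2=60 S3=44 blocked=[1]
Op 7: conn=9 S1=-4 S2=45 S3=44 blocked=[1]
Op 8: conn=36 S1=-4 S2=45 S3=44 blocked=[1]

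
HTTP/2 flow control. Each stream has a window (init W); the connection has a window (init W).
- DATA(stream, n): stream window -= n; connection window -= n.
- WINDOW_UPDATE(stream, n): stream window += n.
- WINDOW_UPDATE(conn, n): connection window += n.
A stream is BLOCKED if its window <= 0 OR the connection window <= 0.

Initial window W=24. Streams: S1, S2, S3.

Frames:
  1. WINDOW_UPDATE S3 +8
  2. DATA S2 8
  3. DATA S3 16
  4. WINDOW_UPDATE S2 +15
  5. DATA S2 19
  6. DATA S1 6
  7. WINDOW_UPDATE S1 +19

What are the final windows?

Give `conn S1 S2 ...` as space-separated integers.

Answer: -25 37 12 16

Derivation:
Op 1: conn=24 S1=24 S2=24 S3=32 blocked=[]
Op 2: conn=16 S1=24 S2=16 S3=32 blocked=[]
Op 3: conn=0 S1=24 S2=16 S3=16 blocked=[1, 2, 3]
Op 4: conn=0 S1=24 S2=31 S3=16 blocked=[1, 2, 3]
Op 5: conn=-19 S1=24 S2=12 S3=16 blocked=[1, 2, 3]
Op 6: conn=-25 S1=18 S2=12 S3=16 blocked=[1, 2, 3]
Op 7: conn=-25 S1=37 S2=12 S3=16 blocked=[1, 2, 3]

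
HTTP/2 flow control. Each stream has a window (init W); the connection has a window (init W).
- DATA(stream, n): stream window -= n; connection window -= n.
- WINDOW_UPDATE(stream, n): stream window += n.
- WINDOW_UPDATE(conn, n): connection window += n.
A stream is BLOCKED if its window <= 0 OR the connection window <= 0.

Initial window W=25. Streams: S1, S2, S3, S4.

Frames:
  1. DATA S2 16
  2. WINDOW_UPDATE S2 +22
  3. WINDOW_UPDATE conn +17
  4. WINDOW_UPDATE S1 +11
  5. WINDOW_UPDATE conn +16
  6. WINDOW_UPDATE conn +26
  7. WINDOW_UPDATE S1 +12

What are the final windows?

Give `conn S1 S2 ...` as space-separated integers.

Op 1: conn=9 S1=25 S2=9 S3=25 S4=25 blocked=[]
Op 2: conn=9 S1=25 S2=31 S3=25 S4=25 blocked=[]
Op 3: conn=26 S1=25 S2=31 S3=25 S4=25 blocked=[]
Op 4: conn=26 S1=36 S2=31 S3=25 S4=25 blocked=[]
Op 5: conn=42 S1=36 S2=31 S3=25 S4=25 blocked=[]
Op 6: conn=68 S1=36 S2=31 S3=25 S4=25 blocked=[]
Op 7: conn=68 S1=48 S2=31 S3=25 S4=25 blocked=[]

Answer: 68 48 31 25 25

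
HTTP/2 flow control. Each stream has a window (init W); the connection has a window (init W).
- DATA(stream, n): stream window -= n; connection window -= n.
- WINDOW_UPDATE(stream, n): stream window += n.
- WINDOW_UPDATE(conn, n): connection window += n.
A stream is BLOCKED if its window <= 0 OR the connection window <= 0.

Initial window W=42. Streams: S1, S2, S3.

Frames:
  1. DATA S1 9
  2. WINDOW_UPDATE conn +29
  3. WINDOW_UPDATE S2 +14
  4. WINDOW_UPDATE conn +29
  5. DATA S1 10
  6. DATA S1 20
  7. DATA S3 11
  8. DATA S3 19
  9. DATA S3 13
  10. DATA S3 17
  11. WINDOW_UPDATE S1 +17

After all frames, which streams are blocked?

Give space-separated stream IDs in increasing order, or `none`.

Answer: S3

Derivation:
Op 1: conn=33 S1=33 S2=42 S3=42 blocked=[]
Op 2: conn=62 S1=33 S2=42 S3=42 blocked=[]
Op 3: conn=62 S1=33 S2=56 S3=42 blocked=[]
Op 4: conn=91 S1=33 S2=56 S3=42 blocked=[]
Op 5: conn=81 S1=23 S2=56 S3=42 blocked=[]
Op 6: conn=61 S1=3 S2=56 S3=42 blocked=[]
Op 7: conn=50 S1=3 S2=56 S3=31 blocked=[]
Op 8: conn=31 S1=3 S2=56 S3=12 blocked=[]
Op 9: conn=18 S1=3 S2=56 S3=-1 blocked=[3]
Op 10: conn=1 S1=3 S2=56 S3=-18 blocked=[3]
Op 11: conn=1 S1=20 S2=56 S3=-18 blocked=[3]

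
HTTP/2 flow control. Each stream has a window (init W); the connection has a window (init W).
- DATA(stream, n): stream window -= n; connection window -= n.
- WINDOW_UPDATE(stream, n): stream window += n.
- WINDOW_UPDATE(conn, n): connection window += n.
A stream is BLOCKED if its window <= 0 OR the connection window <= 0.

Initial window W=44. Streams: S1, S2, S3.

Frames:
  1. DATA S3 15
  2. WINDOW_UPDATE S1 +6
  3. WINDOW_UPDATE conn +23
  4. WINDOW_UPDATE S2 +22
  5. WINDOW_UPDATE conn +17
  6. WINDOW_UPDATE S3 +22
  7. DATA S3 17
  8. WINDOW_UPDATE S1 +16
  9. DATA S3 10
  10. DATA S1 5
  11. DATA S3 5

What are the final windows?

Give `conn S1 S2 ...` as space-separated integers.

Op 1: conn=29 S1=44 S2=44 S3=29 blocked=[]
Op 2: conn=29 S1=50 S2=44 S3=29 blocked=[]
Op 3: conn=52 S1=50 S2=44 S3=29 blocked=[]
Op 4: conn=52 S1=50 S2=66 S3=29 blocked=[]
Op 5: conn=69 S1=50 S2=66 S3=29 blocked=[]
Op 6: conn=69 S1=50 S2=66 S3=51 blocked=[]
Op 7: conn=52 S1=50 S2=66 S3=34 blocked=[]
Op 8: conn=52 S1=66 S2=66 S3=34 blocked=[]
Op 9: conn=42 S1=66 S2=66 S3=24 blocked=[]
Op 10: conn=37 S1=61 S2=66 S3=24 blocked=[]
Op 11: conn=32 S1=61 S2=66 S3=19 blocked=[]

Answer: 32 61 66 19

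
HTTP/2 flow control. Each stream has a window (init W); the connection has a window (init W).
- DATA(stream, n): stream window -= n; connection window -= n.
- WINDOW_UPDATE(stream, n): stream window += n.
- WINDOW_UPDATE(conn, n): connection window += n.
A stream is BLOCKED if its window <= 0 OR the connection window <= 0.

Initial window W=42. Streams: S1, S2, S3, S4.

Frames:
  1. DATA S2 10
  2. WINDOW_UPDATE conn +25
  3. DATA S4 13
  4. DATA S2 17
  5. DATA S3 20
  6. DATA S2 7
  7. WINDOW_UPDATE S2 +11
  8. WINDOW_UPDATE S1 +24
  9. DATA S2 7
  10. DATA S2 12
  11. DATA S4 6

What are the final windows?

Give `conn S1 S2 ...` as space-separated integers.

Op 1: conn=32 S1=42 S2=32 S3=42 S4=42 blocked=[]
Op 2: conn=57 S1=42 S2=32 S3=42 S4=42 blocked=[]
Op 3: conn=44 S1=42 S2=32 S3=42 S4=29 blocked=[]
Op 4: conn=27 S1=42 S2=15 S3=42 S4=29 blocked=[]
Op 5: conn=7 S1=42 S2=15 S3=22 S4=29 blocked=[]
Op 6: conn=0 S1=42 S2=8 S3=22 S4=29 blocked=[1, 2, 3, 4]
Op 7: conn=0 S1=42 S2=19 S3=22 S4=29 blocked=[1, 2, 3, 4]
Op 8: conn=0 S1=66 S2=19 S3=22 S4=29 blocked=[1, 2, 3, 4]
Op 9: conn=-7 S1=66 S2=12 S3=22 S4=29 blocked=[1, 2, 3, 4]
Op 10: conn=-19 S1=66 S2=0 S3=22 S4=29 blocked=[1, 2, 3, 4]
Op 11: conn=-25 S1=66 S2=0 S3=22 S4=23 blocked=[1, 2, 3, 4]

Answer: -25 66 0 22 23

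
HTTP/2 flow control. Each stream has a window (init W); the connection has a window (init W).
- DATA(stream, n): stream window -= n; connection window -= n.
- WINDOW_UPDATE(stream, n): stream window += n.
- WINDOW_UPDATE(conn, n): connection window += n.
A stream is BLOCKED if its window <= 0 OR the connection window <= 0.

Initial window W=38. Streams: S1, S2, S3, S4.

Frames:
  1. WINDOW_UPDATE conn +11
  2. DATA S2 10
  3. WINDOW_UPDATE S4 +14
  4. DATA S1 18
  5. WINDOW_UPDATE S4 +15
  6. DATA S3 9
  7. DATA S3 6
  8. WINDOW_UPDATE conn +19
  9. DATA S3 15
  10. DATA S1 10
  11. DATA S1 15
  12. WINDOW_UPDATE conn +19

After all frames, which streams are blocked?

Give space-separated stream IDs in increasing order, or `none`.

Op 1: conn=49 S1=38 S2=38 S3=38 S4=38 blocked=[]
Op 2: conn=39 S1=38 S2=28 S3=38 S4=38 blocked=[]
Op 3: conn=39 S1=38 S2=28 S3=38 S4=52 blocked=[]
Op 4: conn=21 S1=20 S2=28 S3=38 S4=52 blocked=[]
Op 5: conn=21 S1=20 S2=28 S3=38 S4=67 blocked=[]
Op 6: conn=12 S1=20 S2=28 S3=29 S4=67 blocked=[]
Op 7: conn=6 S1=20 S2=28 S3=23 S4=67 blocked=[]
Op 8: conn=25 S1=20 S2=28 S3=23 S4=67 blocked=[]
Op 9: conn=10 S1=20 S2=28 S3=8 S4=67 blocked=[]
Op 10: conn=0 S1=10 S2=28 S3=8 S4=67 blocked=[1, 2, 3, 4]
Op 11: conn=-15 S1=-5 S2=28 S3=8 S4=67 blocked=[1, 2, 3, 4]
Op 12: conn=4 S1=-5 S2=28 S3=8 S4=67 blocked=[1]

Answer: S1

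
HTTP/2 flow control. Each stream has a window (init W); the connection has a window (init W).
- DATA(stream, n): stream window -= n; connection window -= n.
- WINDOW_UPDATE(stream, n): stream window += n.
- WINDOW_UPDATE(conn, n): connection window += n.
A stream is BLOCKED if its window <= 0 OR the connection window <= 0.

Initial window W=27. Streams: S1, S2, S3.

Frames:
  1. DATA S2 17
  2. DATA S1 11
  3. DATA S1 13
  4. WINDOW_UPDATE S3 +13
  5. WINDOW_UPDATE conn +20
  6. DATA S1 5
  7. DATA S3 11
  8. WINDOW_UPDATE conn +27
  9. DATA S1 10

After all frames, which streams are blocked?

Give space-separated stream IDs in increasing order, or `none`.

Answer: S1

Derivation:
Op 1: conn=10 S1=27 S2=10 S3=27 blocked=[]
Op 2: conn=-1 S1=16 S2=10 S3=27 blocked=[1, 2, 3]
Op 3: conn=-14 S1=3 S2=10 S3=27 blocked=[1, 2, 3]
Op 4: conn=-14 S1=3 S2=10 S3=40 blocked=[1, 2, 3]
Op 5: conn=6 S1=3 S2=10 S3=40 blocked=[]
Op 6: conn=1 S1=-2 S2=10 S3=40 blocked=[1]
Op 7: conn=-10 S1=-2 S2=10 S3=29 blocked=[1, 2, 3]
Op 8: conn=17 S1=-2 S2=10 S3=29 blocked=[1]
Op 9: conn=7 S1=-12 S2=10 S3=29 blocked=[1]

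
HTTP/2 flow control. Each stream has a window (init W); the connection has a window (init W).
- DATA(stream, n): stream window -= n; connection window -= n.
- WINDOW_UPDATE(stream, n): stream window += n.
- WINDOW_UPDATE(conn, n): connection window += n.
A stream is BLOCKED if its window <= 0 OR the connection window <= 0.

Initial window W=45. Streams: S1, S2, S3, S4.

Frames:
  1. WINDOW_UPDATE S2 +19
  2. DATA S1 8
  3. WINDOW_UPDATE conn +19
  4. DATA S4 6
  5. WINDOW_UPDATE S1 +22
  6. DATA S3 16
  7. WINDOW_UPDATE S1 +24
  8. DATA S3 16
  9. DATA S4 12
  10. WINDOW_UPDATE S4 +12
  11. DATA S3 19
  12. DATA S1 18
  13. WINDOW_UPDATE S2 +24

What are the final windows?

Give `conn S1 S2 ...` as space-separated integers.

Op 1: conn=45 S1=45 S2=64 S3=45 S4=45 blocked=[]
Op 2: conn=37 S1=37 S2=64 S3=45 S4=45 blocked=[]
Op 3: conn=56 S1=37 S2=64 S3=45 S4=45 blocked=[]
Op 4: conn=50 S1=37 S2=64 S3=45 S4=39 blocked=[]
Op 5: conn=50 S1=59 S2=64 S3=45 S4=39 blocked=[]
Op 6: conn=34 S1=59 S2=64 S3=29 S4=39 blocked=[]
Op 7: conn=34 S1=83 S2=64 S3=29 S4=39 blocked=[]
Op 8: conn=18 S1=83 S2=64 S3=13 S4=39 blocked=[]
Op 9: conn=6 S1=83 S2=64 S3=13 S4=27 blocked=[]
Op 10: conn=6 S1=83 S2=64 S3=13 S4=39 blocked=[]
Op 11: conn=-13 S1=83 S2=64 S3=-6 S4=39 blocked=[1, 2, 3, 4]
Op 12: conn=-31 S1=65 S2=64 S3=-6 S4=39 blocked=[1, 2, 3, 4]
Op 13: conn=-31 S1=65 S2=88 S3=-6 S4=39 blocked=[1, 2, 3, 4]

Answer: -31 65 88 -6 39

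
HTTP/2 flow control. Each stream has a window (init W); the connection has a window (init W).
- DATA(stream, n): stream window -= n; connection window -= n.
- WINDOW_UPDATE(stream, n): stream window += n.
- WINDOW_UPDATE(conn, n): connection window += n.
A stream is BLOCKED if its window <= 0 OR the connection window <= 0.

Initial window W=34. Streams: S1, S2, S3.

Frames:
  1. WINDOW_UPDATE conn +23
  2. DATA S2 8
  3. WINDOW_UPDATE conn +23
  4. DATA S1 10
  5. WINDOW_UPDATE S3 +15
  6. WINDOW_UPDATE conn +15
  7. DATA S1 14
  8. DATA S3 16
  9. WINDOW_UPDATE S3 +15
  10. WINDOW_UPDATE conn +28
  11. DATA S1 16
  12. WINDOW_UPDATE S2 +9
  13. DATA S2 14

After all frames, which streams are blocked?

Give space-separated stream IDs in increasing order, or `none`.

Answer: S1

Derivation:
Op 1: conn=57 S1=34 S2=34 S3=34 blocked=[]
Op 2: conn=49 S1=34 S2=26 S3=34 blocked=[]
Op 3: conn=72 S1=34 S2=26 S3=34 blocked=[]
Op 4: conn=62 S1=24 S2=26 S3=34 blocked=[]
Op 5: conn=62 S1=24 S2=26 S3=49 blocked=[]
Op 6: conn=77 S1=24 S2=26 S3=49 blocked=[]
Op 7: conn=63 S1=10 S2=26 S3=49 blocked=[]
Op 8: conn=47 S1=10 S2=26 S3=33 blocked=[]
Op 9: conn=47 S1=10 S2=26 S3=48 blocked=[]
Op 10: conn=75 S1=10 S2=26 S3=48 blocked=[]
Op 11: conn=59 S1=-6 S2=26 S3=48 blocked=[1]
Op 12: conn=59 S1=-6 S2=35 S3=48 blocked=[1]
Op 13: conn=45 S1=-6 S2=21 S3=48 blocked=[1]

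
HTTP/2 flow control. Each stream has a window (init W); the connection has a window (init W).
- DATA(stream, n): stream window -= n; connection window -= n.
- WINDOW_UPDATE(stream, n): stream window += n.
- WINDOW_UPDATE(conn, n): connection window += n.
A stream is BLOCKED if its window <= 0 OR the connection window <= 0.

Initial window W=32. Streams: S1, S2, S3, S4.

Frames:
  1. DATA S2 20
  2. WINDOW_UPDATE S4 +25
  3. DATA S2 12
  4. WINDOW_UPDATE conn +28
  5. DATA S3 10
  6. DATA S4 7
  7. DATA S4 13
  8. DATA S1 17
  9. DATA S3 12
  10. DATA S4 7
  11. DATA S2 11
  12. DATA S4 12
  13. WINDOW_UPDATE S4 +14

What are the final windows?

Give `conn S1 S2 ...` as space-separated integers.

Op 1: conn=12 S1=32 S2=12 S3=32 S4=32 blocked=[]
Op 2: conn=12 S1=32 S2=12 S3=32 S4=57 blocked=[]
Op 3: conn=0 S1=32 S2=0 S3=32 S4=57 blocked=[1, 2, 3, 4]
Op 4: conn=28 S1=32 S2=0 S3=32 S4=57 blocked=[2]
Op 5: conn=18 S1=32 S2=0 S3=22 S4=57 blocked=[2]
Op 6: conn=11 S1=32 S2=0 S3=22 S4=50 blocked=[2]
Op 7: conn=-2 S1=32 S2=0 S3=22 S4=37 blocked=[1, 2, 3, 4]
Op 8: conn=-19 S1=15 S2=0 S3=22 S4=37 blocked=[1, 2, 3, 4]
Op 9: conn=-31 S1=15 S2=0 S3=10 S4=37 blocked=[1, 2, 3, 4]
Op 10: conn=-38 S1=15 S2=0 S3=10 S4=30 blocked=[1, 2, 3, 4]
Op 11: conn=-49 S1=15 S2=-11 S3=10 S4=30 blocked=[1, 2, 3, 4]
Op 12: conn=-61 S1=15 S2=-11 S3=10 S4=18 blocked=[1, 2, 3, 4]
Op 13: conn=-61 S1=15 S2=-11 S3=10 S4=32 blocked=[1, 2, 3, 4]

Answer: -61 15 -11 10 32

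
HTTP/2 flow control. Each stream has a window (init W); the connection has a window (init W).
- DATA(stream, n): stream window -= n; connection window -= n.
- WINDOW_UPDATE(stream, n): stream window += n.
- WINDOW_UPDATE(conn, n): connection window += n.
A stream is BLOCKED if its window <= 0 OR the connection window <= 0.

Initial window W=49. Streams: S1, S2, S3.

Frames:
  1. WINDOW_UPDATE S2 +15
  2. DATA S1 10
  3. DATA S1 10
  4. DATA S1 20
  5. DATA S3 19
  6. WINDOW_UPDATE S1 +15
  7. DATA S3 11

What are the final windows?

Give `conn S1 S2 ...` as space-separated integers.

Op 1: conn=49 S1=49 S2=64 S3=49 blocked=[]
Op 2: conn=39 S1=39 S2=64 S3=49 blocked=[]
Op 3: conn=29 S1=29 S2=64 S3=49 blocked=[]
Op 4: conn=9 S1=9 S2=64 S3=49 blocked=[]
Op 5: conn=-10 S1=9 S2=64 S3=30 blocked=[1, 2, 3]
Op 6: conn=-10 S1=24 S2=64 S3=30 blocked=[1, 2, 3]
Op 7: conn=-21 S1=24 S2=64 S3=19 blocked=[1, 2, 3]

Answer: -21 24 64 19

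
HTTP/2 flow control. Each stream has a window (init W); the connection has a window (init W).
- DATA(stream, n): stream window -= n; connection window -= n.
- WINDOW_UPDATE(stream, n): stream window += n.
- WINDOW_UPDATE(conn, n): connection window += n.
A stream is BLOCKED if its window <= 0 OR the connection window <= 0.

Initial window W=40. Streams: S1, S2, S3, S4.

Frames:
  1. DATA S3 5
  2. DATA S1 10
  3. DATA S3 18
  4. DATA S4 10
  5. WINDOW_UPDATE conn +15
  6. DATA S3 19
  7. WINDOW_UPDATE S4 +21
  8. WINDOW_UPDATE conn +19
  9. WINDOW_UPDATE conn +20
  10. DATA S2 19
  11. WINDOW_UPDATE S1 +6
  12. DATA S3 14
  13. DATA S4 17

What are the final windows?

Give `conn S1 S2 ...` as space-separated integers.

Answer: -18 36 21 -16 34

Derivation:
Op 1: conn=35 S1=40 S2=40 S3=35 S4=40 blocked=[]
Op 2: conn=25 S1=30 S2=40 S3=35 S4=40 blocked=[]
Op 3: conn=7 S1=30 S2=40 S3=17 S4=40 blocked=[]
Op 4: conn=-3 S1=30 S2=40 S3=17 S4=30 blocked=[1, 2, 3, 4]
Op 5: conn=12 S1=30 S2=40 S3=17 S4=30 blocked=[]
Op 6: conn=-7 S1=30 S2=40 S3=-2 S4=30 blocked=[1, 2, 3, 4]
Op 7: conn=-7 S1=30 S2=40 S3=-2 S4=51 blocked=[1, 2, 3, 4]
Op 8: conn=12 S1=30 S2=40 S3=-2 S4=51 blocked=[3]
Op 9: conn=32 S1=30 S2=40 S3=-2 S4=51 blocked=[3]
Op 10: conn=13 S1=30 S2=21 S3=-2 S4=51 blocked=[3]
Op 11: conn=13 S1=36 S2=21 S3=-2 S4=51 blocked=[3]
Op 12: conn=-1 S1=36 S2=21 S3=-16 S4=51 blocked=[1, 2, 3, 4]
Op 13: conn=-18 S1=36 S2=21 S3=-16 S4=34 blocked=[1, 2, 3, 4]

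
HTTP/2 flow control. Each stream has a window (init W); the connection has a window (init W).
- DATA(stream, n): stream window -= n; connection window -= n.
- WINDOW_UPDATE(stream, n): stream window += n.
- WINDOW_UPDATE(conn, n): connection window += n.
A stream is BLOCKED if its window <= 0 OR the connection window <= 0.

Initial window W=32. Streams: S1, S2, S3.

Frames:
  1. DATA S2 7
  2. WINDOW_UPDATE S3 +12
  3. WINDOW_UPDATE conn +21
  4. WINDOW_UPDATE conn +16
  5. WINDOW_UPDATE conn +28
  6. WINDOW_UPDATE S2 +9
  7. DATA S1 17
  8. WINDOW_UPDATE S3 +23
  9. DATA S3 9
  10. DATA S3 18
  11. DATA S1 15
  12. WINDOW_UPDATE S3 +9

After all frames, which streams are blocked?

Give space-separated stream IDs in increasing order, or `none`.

Answer: S1

Derivation:
Op 1: conn=25 S1=32 S2=25 S3=32 blocked=[]
Op 2: conn=25 S1=32 S2=25 S3=44 blocked=[]
Op 3: conn=46 S1=32 S2=25 S3=44 blocked=[]
Op 4: conn=62 S1=32 S2=25 S3=44 blocked=[]
Op 5: conn=90 S1=32 S2=25 S3=44 blocked=[]
Op 6: conn=90 S1=32 S2=34 S3=44 blocked=[]
Op 7: conn=73 S1=15 S2=34 S3=44 blocked=[]
Op 8: conn=73 S1=15 S2=34 S3=67 blocked=[]
Op 9: conn=64 S1=15 S2=34 S3=58 blocked=[]
Op 10: conn=46 S1=15 S2=34 S3=40 blocked=[]
Op 11: conn=31 S1=0 S2=34 S3=40 blocked=[1]
Op 12: conn=31 S1=0 S2=34 S3=49 blocked=[1]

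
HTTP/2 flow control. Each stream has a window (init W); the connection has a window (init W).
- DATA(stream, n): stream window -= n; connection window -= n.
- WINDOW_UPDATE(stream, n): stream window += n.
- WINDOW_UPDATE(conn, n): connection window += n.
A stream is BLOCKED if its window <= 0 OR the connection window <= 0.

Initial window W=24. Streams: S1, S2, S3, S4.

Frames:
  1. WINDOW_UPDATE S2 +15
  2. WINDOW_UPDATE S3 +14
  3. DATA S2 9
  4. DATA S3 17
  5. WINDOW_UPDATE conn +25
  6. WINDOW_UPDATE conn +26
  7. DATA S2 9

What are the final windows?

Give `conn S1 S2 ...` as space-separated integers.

Op 1: conn=24 S1=24 S2=39 S3=24 S4=24 blocked=[]
Op 2: conn=24 S1=24 S2=39 S3=38 S4=24 blocked=[]
Op 3: conn=15 S1=24 S2=30 S3=38 S4=24 blocked=[]
Op 4: conn=-2 S1=24 S2=30 S3=21 S4=24 blocked=[1, 2, 3, 4]
Op 5: conn=23 S1=24 S2=30 S3=21 S4=24 blocked=[]
Op 6: conn=49 S1=24 S2=30 S3=21 S4=24 blocked=[]
Op 7: conn=40 S1=24 S2=21 S3=21 S4=24 blocked=[]

Answer: 40 24 21 21 24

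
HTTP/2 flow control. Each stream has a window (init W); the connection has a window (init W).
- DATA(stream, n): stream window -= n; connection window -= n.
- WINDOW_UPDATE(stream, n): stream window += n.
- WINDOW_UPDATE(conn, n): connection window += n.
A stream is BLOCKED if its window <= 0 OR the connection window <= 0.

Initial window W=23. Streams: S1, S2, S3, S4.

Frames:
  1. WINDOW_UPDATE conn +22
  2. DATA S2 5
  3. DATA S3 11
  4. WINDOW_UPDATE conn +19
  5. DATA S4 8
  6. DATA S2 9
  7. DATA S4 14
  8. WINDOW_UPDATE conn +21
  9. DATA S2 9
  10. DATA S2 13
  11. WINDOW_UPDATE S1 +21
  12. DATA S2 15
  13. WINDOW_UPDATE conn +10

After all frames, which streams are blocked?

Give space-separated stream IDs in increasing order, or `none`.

Op 1: conn=45 S1=23 S2=23 S3=23 S4=23 blocked=[]
Op 2: conn=40 S1=23 S2=18 S3=23 S4=23 blocked=[]
Op 3: conn=29 S1=23 S2=18 S3=12 S4=23 blocked=[]
Op 4: conn=48 S1=23 S2=18 S3=12 S4=23 blocked=[]
Op 5: conn=40 S1=23 S2=18 S3=12 S4=15 blocked=[]
Op 6: conn=31 S1=23 S2=9 S3=12 S4=15 blocked=[]
Op 7: conn=17 S1=23 S2=9 S3=12 S4=1 blocked=[]
Op 8: conn=38 S1=23 S2=9 S3=12 S4=1 blocked=[]
Op 9: conn=29 S1=23 S2=0 S3=12 S4=1 blocked=[2]
Op 10: conn=16 S1=23 S2=-13 S3=12 S4=1 blocked=[2]
Op 11: conn=16 S1=44 S2=-13 S3=12 S4=1 blocked=[2]
Op 12: conn=1 S1=44 S2=-28 S3=12 S4=1 blocked=[2]
Op 13: conn=11 S1=44 S2=-28 S3=12 S4=1 blocked=[2]

Answer: S2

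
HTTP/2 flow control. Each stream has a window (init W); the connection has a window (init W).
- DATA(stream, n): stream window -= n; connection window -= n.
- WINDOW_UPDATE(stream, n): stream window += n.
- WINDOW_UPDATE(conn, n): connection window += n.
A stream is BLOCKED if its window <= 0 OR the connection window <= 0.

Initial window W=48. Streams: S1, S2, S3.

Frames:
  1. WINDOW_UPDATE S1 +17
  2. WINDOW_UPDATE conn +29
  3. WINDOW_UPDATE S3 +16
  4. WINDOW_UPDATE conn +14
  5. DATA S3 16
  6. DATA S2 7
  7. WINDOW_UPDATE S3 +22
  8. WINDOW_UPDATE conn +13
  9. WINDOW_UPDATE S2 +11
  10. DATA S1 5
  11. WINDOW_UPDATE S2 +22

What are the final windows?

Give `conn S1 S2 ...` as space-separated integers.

Answer: 76 60 74 70

Derivation:
Op 1: conn=48 S1=65 S2=48 S3=48 blocked=[]
Op 2: conn=77 S1=65 S2=48 S3=48 blocked=[]
Op 3: conn=77 S1=65 S2=48 S3=64 blocked=[]
Op 4: conn=91 S1=65 S2=48 S3=64 blocked=[]
Op 5: conn=75 S1=65 S2=48 S3=48 blocked=[]
Op 6: conn=68 S1=65 S2=41 S3=48 blocked=[]
Op 7: conn=68 S1=65 S2=41 S3=70 blocked=[]
Op 8: conn=81 S1=65 S2=41 S3=70 blocked=[]
Op 9: conn=81 S1=65 S2=52 S3=70 blocked=[]
Op 10: conn=76 S1=60 S2=52 S3=70 blocked=[]
Op 11: conn=76 S1=60 S2=74 S3=70 blocked=[]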